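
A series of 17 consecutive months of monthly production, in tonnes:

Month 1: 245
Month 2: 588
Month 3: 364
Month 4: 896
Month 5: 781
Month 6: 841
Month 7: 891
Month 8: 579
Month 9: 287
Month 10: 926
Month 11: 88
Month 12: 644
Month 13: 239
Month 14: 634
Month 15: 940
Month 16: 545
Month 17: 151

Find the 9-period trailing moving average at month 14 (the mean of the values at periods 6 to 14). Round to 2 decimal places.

Sum of periods 6–14: 841 + 891 + 579 + 287 + 926 + 88 + 644 + 239 + 634 = 5129
Divide by 9: 5129 / 9 = 569.89

569.89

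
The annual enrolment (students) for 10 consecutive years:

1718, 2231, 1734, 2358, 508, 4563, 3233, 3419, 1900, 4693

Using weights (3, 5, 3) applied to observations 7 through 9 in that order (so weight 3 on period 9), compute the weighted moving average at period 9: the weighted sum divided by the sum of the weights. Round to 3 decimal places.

2954.000

Weighted sum: 3·3233 + 5·3419 + 3·1900 = 9699 + 17095 + 5700 = 32494
Weight total: 3 + 5 + 3 = 11
WMA = 32494 / 11 = 2954.000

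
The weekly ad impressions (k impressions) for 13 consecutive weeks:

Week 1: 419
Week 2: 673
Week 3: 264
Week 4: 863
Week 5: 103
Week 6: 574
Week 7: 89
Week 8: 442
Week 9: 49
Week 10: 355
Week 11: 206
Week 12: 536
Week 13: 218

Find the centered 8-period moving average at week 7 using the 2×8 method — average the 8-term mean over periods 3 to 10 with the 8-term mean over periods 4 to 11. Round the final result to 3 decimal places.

338.750

Sum over 3–10: 264 + 863 + 103 + 574 + 89 + 442 + 49 + 355 = 2739
Sum over 4–11: 863 + 103 + 574 + 89 + 442 + 49 + 355 + 206 = 2681
CMA at t=7 = (2739 + 2681) / (2·8) = 5420 / 16 = 338.750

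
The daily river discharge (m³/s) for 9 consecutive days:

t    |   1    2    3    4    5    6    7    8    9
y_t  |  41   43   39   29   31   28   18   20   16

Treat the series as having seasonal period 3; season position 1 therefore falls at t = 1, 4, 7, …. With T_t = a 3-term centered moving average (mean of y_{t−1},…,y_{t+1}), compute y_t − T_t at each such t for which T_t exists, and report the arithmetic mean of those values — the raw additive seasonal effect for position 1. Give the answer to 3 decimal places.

Season position 1 occurs at t = 4, 7 (where T_t is defined).
t=4: T_4 = 33.00000; y_4 − T_4 = 29 − 33.00000 = -4.00000
t=7: T_7 = 22.00000; y_7 − T_7 = 18 − 22.00000 = -4.00000
Mean deviation: (-4.00000 + -4.00000) / 2 = -4.000

-4.000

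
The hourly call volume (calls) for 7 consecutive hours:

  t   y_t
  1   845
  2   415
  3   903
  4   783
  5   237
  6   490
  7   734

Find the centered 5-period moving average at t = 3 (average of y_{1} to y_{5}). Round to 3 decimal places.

636.600

Sum of periods 1–5: 845 + 415 + 903 + 783 + 237 = 3183
Divide by 5: 3183 / 5 = 636.600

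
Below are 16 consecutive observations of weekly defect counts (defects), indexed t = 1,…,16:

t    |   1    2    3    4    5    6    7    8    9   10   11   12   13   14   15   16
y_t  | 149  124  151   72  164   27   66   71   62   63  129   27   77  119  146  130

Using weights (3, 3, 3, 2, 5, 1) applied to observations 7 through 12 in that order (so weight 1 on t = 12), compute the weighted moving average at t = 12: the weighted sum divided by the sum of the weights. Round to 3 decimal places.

82.059

Weighted sum: 3·66 + 3·71 + 3·62 + 2·63 + 5·129 + 1·27 = 198 + 213 + 186 + 126 + 645 + 27 = 1395
Weight total: 3 + 3 + 3 + 2 + 5 + 1 = 17
WMA = 1395 / 17 = 82.059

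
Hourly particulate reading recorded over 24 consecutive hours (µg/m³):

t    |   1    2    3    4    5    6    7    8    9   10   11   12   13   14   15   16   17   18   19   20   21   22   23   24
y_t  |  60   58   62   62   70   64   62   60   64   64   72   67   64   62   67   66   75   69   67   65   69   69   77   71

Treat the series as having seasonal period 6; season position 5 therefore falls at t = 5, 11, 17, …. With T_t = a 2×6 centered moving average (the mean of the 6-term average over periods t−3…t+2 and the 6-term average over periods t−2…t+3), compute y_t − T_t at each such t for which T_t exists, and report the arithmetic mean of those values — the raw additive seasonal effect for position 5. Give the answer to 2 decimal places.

6.86

Season position 5 occurs at t = 5, 11, 17 (where T_t is defined).
t=5: T_5 = 63.1667; y_5 − T_5 = 70 − 63.1667 = 6.8333
t=11: T_11 = 65.3333; y_11 − T_11 = 72 − 65.3333 = 6.6667
t=17: T_17 = 67.9167; y_17 − T_17 = 75 − 67.9167 = 7.0833
Mean deviation: (6.8333 + 6.6667 + 7.0833) / 3 = 6.86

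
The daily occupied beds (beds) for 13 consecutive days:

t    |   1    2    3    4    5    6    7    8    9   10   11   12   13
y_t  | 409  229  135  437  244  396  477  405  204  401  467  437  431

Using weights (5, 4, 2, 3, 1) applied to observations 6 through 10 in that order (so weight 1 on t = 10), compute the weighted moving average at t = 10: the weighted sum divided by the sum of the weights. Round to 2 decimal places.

380.73

Weighted sum: 5·396 + 4·477 + 2·405 + 3·204 + 1·401 = 1980 + 1908 + 810 + 612 + 401 = 5711
Weight total: 5 + 4 + 2 + 3 + 1 = 15
WMA = 5711 / 15 = 380.73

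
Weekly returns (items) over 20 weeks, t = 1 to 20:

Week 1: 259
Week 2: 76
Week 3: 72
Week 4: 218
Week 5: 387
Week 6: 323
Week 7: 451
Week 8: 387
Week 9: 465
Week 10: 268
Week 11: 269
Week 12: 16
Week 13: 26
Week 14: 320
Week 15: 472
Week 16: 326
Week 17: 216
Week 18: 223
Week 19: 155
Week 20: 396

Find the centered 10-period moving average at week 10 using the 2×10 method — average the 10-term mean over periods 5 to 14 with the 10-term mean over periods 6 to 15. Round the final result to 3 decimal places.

295.450

Sum over 5–14: 387 + 323 + 451 + 387 + 465 + 268 + 269 + 16 + 26 + 320 = 2912
Sum over 6–15: 323 + 451 + 387 + 465 + 268 + 269 + 16 + 26 + 320 + 472 = 2997
CMA at t=10 = (2912 + 2997) / (2·10) = 5909 / 20 = 295.450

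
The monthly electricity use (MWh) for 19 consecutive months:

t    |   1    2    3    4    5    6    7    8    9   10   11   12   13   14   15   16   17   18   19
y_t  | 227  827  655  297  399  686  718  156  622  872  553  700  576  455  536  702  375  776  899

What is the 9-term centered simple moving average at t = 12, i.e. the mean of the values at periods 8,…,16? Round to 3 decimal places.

Sum of periods 8–16: 156 + 622 + 872 + 553 + 700 + 576 + 455 + 536 + 702 = 5172
Divide by 9: 5172 / 9 = 574.667

574.667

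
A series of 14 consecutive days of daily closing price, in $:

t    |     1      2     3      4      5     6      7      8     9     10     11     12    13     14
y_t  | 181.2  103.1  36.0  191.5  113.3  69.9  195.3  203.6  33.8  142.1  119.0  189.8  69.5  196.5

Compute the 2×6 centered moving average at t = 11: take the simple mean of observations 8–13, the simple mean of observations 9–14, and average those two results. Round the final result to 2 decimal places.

125.71

Sum over 8–13: 203.6 + 33.8 + 142.1 + 119.0 + 189.8 + 69.5 = 757.8
Sum over 9–14: 33.8 + 142.1 + 119.0 + 189.8 + 69.5 + 196.5 = 750.7
CMA at t=11 = (757.8 + 750.7) / (2·6) = 1508.5 / 12 = 125.71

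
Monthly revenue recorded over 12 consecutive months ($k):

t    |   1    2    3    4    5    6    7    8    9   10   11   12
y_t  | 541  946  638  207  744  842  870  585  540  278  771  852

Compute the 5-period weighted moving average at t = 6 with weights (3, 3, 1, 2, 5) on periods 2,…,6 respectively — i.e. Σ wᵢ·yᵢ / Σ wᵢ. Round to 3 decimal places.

761.214

Weighted sum: 3·946 + 3·638 + 1·207 + 2·744 + 5·842 = 2838 + 1914 + 207 + 1488 + 4210 = 10657
Weight total: 3 + 3 + 1 + 2 + 5 = 14
WMA = 10657 / 14 = 761.214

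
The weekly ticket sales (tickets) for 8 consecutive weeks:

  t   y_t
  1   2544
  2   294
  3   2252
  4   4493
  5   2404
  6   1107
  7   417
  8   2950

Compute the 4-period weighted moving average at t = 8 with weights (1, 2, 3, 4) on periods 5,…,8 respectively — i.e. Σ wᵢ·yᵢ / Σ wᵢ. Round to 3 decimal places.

1766.900

Weighted sum: 1·2404 + 2·1107 + 3·417 + 4·2950 = 2404 + 2214 + 1251 + 11800 = 17669
Weight total: 1 + 2 + 3 + 4 = 10
WMA = 17669 / 10 = 1766.900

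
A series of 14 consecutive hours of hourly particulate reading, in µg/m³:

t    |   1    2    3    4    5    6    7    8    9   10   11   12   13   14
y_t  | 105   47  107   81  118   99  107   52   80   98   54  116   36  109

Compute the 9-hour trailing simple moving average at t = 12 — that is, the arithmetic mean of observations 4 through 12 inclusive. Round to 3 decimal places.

Sum of periods 4–12: 81 + 118 + 99 + 107 + 52 + 80 + 98 + 54 + 116 = 805
Divide by 9: 805 / 9 = 89.444

89.444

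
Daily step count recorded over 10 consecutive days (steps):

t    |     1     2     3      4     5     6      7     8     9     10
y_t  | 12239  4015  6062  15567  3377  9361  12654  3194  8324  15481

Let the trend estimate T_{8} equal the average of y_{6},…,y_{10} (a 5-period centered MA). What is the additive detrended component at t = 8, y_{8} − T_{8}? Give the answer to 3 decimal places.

Trend T_8 = (9361 + 12654 + 3194 + 8324 + 15481) / 5 = 49014/5 = 9802.80000
Detrended value: 3194 − 9802.80000 = -6608.800

-6608.800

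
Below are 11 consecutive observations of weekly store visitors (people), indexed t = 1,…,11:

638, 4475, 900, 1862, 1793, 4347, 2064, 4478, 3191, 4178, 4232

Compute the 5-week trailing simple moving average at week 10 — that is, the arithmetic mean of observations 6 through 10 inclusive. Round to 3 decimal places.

Sum of periods 6–10: 4347 + 2064 + 4478 + 3191 + 4178 = 18258
Divide by 5: 18258 / 5 = 3651.600

3651.600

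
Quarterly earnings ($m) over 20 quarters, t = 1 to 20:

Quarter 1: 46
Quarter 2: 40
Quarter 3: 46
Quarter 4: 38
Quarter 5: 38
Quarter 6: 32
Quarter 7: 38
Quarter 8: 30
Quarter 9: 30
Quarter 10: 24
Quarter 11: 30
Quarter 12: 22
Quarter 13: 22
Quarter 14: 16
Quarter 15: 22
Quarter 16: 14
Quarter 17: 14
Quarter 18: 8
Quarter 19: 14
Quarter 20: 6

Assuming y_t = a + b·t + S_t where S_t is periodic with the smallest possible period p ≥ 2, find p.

First differences y_{t+1} − y_t: -6, 6, -8, 0, -6, 6, -8, 0, -6, 6, …
The difference pattern repeats every 4 terms and not for any smaller step, so p = 4.

4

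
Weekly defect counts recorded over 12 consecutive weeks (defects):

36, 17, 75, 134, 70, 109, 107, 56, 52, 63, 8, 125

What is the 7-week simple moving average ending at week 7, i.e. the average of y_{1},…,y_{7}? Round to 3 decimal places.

78.286

Sum of periods 1–7: 36 + 17 + 75 + 134 + 70 + 109 + 107 = 548
Divide by 7: 548 / 7 = 78.286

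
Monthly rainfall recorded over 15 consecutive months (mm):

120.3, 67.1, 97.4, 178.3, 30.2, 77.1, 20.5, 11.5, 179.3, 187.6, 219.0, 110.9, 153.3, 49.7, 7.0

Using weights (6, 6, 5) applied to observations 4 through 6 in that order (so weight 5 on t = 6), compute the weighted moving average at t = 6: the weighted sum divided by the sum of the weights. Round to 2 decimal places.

Weighted sum: 6·178.3 + 6·30.2 + 5·77.1 = 1069.8 + 181.2 + 385.5 = 1636.5
Weight total: 6 + 6 + 5 = 17
WMA = 1636.5 / 17 = 96.26

96.26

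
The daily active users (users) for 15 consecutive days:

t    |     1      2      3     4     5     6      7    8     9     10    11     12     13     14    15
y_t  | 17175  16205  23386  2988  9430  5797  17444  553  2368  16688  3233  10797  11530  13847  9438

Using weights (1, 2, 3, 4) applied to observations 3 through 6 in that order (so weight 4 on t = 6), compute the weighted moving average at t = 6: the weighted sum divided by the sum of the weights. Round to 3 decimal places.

8084.000

Weighted sum: 1·23386 + 2·2988 + 3·9430 + 4·5797 = 23386 + 5976 + 28290 + 23188 = 80840
Weight total: 1 + 2 + 3 + 4 = 10
WMA = 80840 / 10 = 8084.000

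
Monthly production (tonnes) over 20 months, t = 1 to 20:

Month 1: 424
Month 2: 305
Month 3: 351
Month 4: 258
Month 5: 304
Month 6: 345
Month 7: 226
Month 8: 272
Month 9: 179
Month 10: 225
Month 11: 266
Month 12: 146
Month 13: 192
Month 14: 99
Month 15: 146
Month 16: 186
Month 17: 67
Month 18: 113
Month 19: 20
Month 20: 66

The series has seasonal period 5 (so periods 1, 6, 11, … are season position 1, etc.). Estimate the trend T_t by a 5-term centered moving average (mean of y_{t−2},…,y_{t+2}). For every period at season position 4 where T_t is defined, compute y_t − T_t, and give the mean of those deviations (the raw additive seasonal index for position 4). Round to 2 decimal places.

-54.67

Season position 4 occurs at t = 4, 9, 14 (where T_t is defined).
t=4: T_4 = 312.6000; y_4 − T_4 = 258 − 312.6000 = -54.6000
t=9: T_9 = 233.6000; y_9 − T_9 = 179 − 233.6000 = -54.6000
t=14: T_14 = 153.8000; y_14 − T_14 = 99 − 153.8000 = -54.8000
Mean deviation: (-54.6000 + -54.6000 + -54.8000) / 3 = -54.67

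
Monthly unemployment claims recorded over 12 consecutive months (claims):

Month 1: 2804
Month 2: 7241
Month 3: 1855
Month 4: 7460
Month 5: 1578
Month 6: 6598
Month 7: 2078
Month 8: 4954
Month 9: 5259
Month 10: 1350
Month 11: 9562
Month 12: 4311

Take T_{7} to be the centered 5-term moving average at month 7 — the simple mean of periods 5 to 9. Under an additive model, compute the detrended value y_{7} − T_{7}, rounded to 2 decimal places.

Trend T_7 = (1578 + 6598 + 2078 + 4954 + 5259) / 5 = 20467/5 = 4093.4000
Detrended value: 2078 − 4093.4000 = -2015.40

-2015.40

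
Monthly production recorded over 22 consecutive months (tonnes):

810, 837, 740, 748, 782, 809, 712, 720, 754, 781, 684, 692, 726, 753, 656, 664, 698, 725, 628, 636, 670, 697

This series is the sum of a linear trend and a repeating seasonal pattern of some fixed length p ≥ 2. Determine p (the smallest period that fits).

First differences y_{t+1} − y_t: 27, -97, 8, 34, 27, -97, 8, 34, 27, -97, …
The difference pattern repeats every 4 terms and not for any smaller step, so p = 4.

4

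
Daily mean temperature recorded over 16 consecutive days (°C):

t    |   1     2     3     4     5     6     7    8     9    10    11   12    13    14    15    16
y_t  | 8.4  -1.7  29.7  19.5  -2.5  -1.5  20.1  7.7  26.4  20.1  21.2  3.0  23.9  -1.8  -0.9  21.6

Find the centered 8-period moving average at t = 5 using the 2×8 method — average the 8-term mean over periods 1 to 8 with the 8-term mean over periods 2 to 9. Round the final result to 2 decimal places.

Sum over 1–8: 8.4 + (-1.7) + 29.7 + 19.5 + (-2.5) + (-1.5) + 20.1 + 7.7 = 79.7
Sum over 2–9: (-1.7) + 29.7 + 19.5 + (-2.5) + (-1.5) + 20.1 + 7.7 + 26.4 = 97.7
CMA at t=5 = (79.7 + 97.7) / (2·8) = 177.4 / 16 = 11.09

11.09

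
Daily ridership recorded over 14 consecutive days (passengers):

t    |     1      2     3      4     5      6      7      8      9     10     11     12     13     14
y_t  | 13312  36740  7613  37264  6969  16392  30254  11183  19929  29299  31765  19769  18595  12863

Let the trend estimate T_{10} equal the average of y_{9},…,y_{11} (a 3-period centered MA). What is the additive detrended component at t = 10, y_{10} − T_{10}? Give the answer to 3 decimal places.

Trend T_10 = (19929 + 29299 + 31765) / 3 = 80993/3 = 26997.66667
Detrended value: 29299 − 26997.66667 = 2301.333

2301.333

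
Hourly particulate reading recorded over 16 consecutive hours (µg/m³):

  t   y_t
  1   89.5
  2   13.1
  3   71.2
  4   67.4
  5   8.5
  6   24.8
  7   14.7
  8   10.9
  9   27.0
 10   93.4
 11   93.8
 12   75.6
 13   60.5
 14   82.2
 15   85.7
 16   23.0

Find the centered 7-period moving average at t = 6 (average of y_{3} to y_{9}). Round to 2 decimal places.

32.07

Sum of periods 3–9: 71.2 + 67.4 + 8.5 + 24.8 + 14.7 + 10.9 + 27.0 = 224.5
Divide by 7: 224.5 / 7 = 32.07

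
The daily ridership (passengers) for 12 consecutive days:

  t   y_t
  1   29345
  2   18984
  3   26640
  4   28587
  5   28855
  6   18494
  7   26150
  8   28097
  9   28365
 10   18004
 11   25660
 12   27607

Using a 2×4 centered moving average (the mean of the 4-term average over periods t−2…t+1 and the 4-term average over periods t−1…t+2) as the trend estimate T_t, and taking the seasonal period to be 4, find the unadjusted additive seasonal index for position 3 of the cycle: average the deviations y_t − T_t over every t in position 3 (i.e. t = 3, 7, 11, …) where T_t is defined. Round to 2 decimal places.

812.25

Season position 3 occurs at t = 3, 7 (where T_t is defined).
t=3: T_3 = 25827.7500; y_3 − T_3 = 26640 − 25827.7500 = 812.2500
t=7: T_7 = 25337.7500; y_7 − T_7 = 26150 − 25337.7500 = 812.2500
Mean deviation: (812.2500 + 812.2500) / 2 = 812.25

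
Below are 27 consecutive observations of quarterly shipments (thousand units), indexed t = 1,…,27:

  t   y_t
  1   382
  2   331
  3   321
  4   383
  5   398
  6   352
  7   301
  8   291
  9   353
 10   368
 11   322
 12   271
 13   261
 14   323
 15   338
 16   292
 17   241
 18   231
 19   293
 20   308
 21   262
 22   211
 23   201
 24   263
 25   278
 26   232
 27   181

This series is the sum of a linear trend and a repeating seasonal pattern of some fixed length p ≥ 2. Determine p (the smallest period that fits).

First differences y_{t+1} − y_t: -51, -10, 62, 15, -46, -51, -10, 62, 15, -46, -51, -10, …
The difference pattern repeats every 5 terms and not for any smaller step, so p = 5.

5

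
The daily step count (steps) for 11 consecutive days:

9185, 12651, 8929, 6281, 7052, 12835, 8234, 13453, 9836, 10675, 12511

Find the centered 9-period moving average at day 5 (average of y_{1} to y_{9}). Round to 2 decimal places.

Sum of periods 1–9: 9185 + 12651 + 8929 + 6281 + 7052 + 12835 + 8234 + 13453 + 9836 = 88456
Divide by 9: 88456 / 9 = 9828.44

9828.44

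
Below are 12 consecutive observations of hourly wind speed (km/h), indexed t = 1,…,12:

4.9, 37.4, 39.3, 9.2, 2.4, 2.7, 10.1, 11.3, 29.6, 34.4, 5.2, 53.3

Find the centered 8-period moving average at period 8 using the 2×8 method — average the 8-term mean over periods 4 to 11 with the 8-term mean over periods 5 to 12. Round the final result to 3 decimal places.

Sum over 4–11: 9.2 + 2.4 + 2.7 + 10.1 + 11.3 + 29.6 + 34.4 + 5.2 = 104.9
Sum over 5–12: 2.4 + 2.7 + 10.1 + 11.3 + 29.6 + 34.4 + 5.2 + 53.3 = 149.0
CMA at t=8 = (104.9 + 149.0) / (2·8) = 253.9 / 16 = 15.869

15.869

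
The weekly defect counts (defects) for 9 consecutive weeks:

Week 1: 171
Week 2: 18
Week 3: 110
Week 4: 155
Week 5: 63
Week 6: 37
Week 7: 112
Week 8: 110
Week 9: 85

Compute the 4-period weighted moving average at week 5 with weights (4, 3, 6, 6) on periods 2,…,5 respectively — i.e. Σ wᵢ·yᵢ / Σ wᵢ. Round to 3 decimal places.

90.000

Weighted sum: 4·18 + 3·110 + 6·155 + 6·63 = 72 + 330 + 930 + 378 = 1710
Weight total: 4 + 3 + 6 + 6 = 19
WMA = 1710 / 19 = 90.000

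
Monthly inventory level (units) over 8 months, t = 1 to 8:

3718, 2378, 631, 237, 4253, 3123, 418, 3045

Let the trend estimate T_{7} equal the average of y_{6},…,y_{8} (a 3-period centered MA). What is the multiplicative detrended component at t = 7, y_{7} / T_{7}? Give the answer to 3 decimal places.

0.190

Trend T_7 = (3123 + 418 + 3045) / 3 = 6586/3 = 2195.33333
Ratio to trend: 418 / 2195.33333 = 0.190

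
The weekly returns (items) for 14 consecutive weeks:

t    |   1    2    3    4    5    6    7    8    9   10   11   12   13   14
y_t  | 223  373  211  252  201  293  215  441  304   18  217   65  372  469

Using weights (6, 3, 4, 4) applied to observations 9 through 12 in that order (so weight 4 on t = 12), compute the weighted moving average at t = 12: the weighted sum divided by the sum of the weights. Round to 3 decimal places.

Weighted sum: 6·304 + 3·18 + 4·217 + 4·65 = 1824 + 54 + 868 + 260 = 3006
Weight total: 6 + 3 + 4 + 4 = 17
WMA = 3006 / 17 = 176.824

176.824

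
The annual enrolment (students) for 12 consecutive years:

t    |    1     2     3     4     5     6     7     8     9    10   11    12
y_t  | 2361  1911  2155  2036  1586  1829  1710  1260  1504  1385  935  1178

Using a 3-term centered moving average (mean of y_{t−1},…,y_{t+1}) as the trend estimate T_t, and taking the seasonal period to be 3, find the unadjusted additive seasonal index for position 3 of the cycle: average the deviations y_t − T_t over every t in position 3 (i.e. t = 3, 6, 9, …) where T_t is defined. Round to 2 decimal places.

Season position 3 occurs at t = 3, 6, 9 (where T_t is defined).
t=3: T_3 = 2034.0000; y_3 − T_3 = 2155 − 2034.0000 = 121.0000
t=6: T_6 = 1708.3333; y_6 − T_6 = 1829 − 1708.3333 = 120.6667
t=9: T_9 = 1383.0000; y_9 − T_9 = 1504 − 1383.0000 = 121.0000
Mean deviation: (121.0000 + 120.6667 + 121.0000) / 3 = 120.89

120.89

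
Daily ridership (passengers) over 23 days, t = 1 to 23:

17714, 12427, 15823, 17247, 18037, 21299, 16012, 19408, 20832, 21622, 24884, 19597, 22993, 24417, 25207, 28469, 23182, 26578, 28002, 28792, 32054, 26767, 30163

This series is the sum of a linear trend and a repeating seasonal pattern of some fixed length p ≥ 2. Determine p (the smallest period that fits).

First differences y_{t+1} − y_t: -5287, 3396, 1424, 790, 3262, -5287, 3396, 1424, 790, 3262, -5287, 3396, …
The difference pattern repeats every 5 terms and not for any smaller step, so p = 5.

5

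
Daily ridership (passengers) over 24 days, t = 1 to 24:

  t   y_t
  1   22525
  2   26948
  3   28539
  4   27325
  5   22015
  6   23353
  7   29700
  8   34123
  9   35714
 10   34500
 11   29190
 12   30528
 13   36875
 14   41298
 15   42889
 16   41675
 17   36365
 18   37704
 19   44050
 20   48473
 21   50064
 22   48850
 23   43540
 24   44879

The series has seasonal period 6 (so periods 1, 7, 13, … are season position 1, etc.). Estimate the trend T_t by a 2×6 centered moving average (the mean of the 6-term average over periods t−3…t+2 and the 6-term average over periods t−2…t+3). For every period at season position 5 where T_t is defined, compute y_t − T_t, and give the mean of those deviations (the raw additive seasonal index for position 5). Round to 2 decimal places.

-4896.31

Season position 5 occurs at t = 5, 11, 17 (where T_t is defined).
t=5: T_5 = 26911.2500; y_5 − T_5 = 22015 − 26911.2500 = -4896.2500
t=11: T_11 = 34086.2500; y_11 − T_11 = 29190 − 34086.2500 = -4896.2500
t=17: T_17 = 41261.4167; y_17 − T_17 = 36365 − 41261.4167 = -4896.4167
Mean deviation: (-4896.2500 + -4896.2500 + -4896.4167) / 3 = -4896.31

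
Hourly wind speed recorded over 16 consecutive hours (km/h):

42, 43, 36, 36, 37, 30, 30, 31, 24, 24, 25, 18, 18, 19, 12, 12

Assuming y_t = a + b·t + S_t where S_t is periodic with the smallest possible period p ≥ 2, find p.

First differences y_{t+1} − y_t: 1, -7, 0, 1, -7, 0, 1, -7, …
The difference pattern repeats every 3 terms and not for any smaller step, so p = 3.

3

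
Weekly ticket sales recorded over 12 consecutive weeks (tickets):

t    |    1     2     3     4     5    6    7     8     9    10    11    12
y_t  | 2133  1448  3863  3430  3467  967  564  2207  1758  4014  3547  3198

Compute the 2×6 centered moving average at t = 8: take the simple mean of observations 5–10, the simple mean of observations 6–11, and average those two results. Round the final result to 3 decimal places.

Sum over 5–10: 3467 + 967 + 564 + 2207 + 1758 + 4014 = 12977
Sum over 6–11: 967 + 564 + 2207 + 1758 + 4014 + 3547 = 13057
CMA at t=8 = (12977 + 13057) / (2·6) = 26034 / 12 = 2169.500

2169.500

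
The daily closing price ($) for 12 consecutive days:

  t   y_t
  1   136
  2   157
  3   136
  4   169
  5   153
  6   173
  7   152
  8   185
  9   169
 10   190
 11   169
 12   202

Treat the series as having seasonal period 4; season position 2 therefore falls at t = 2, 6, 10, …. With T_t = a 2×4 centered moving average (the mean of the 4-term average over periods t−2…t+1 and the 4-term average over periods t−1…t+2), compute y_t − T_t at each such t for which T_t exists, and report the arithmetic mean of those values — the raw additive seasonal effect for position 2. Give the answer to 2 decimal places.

Season position 2 occurs at t = 6, 10 (where T_t is defined).
t=6: T_6 = 163.7500; y_6 − T_6 = 173 − 163.7500 = 9.2500
t=10: T_10 = 180.3750; y_10 − T_10 = 190 − 180.3750 = 9.6250
Mean deviation: (9.2500 + 9.6250) / 2 = 9.44

9.44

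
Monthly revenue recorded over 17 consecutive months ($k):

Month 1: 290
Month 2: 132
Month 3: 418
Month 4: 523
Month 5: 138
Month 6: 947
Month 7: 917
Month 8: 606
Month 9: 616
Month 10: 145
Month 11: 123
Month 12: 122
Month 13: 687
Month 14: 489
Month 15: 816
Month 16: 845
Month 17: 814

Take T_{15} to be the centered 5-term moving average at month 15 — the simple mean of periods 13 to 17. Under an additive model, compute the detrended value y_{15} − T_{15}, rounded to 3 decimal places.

Trend T_15 = (687 + 489 + 816 + 845 + 814) / 5 = 3651/5 = 730.20000
Detrended value: 816 − 730.20000 = 85.800

85.800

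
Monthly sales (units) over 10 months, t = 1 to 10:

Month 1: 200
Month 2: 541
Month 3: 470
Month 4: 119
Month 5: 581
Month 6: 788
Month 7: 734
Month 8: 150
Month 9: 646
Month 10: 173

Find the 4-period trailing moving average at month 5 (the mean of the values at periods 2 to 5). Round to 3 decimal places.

427.750

Sum of periods 2–5: 541 + 470 + 119 + 581 = 1711
Divide by 4: 1711 / 4 = 427.750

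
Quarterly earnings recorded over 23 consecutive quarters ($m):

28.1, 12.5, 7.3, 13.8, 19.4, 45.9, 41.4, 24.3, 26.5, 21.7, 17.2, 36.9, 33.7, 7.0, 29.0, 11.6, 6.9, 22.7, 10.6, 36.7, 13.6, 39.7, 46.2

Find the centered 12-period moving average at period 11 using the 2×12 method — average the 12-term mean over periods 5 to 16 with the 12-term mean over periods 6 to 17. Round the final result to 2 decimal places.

Sum over 5–16: 19.4 + 45.9 + 41.4 + 24.3 + 26.5 + 21.7 + 17.2 + 36.9 + 33.7 + 7.0 + 29.0 + 11.6 = 314.6
Sum over 6–17: 45.9 + 41.4 + 24.3 + 26.5 + 21.7 + 17.2 + 36.9 + 33.7 + 7.0 + 29.0 + 11.6 + 6.9 = 302.1
CMA at t=11 = (314.6 + 302.1) / (2·12) = 616.7 / 24 = 25.70

25.70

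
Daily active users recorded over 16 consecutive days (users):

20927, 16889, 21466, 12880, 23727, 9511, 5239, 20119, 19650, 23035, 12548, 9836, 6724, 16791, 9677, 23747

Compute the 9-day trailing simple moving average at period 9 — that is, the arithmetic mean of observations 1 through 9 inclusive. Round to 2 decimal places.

Sum of periods 1–9: 20927 + 16889 + 21466 + 12880 + 23727 + 9511 + 5239 + 20119 + 19650 = 150408
Divide by 9: 150408 / 9 = 16712.00

16712.00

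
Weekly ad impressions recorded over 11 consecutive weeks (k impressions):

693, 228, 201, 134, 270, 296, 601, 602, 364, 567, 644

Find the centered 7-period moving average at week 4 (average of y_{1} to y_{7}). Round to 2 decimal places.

Sum of periods 1–7: 693 + 228 + 201 + 134 + 270 + 296 + 601 = 2423
Divide by 7: 2423 / 7 = 346.14

346.14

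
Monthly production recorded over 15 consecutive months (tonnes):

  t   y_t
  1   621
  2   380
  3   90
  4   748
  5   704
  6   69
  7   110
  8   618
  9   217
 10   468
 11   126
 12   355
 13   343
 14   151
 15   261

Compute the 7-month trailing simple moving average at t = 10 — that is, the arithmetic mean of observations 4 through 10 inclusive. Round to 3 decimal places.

419.143

Sum of periods 4–10: 748 + 704 + 69 + 110 + 618 + 217 + 468 = 2934
Divide by 7: 2934 / 7 = 419.143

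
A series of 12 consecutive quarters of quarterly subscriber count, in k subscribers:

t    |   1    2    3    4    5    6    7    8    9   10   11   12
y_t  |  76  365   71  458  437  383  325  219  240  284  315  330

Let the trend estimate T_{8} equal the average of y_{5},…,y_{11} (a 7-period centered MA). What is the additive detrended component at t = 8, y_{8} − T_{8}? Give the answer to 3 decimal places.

Trend T_8 = (437 + 383 + 325 + 219 + 240 + 284 + 315) / 7 = 2203/7 = 314.71429
Detrended value: 219 − 314.71429 = -95.714

-95.714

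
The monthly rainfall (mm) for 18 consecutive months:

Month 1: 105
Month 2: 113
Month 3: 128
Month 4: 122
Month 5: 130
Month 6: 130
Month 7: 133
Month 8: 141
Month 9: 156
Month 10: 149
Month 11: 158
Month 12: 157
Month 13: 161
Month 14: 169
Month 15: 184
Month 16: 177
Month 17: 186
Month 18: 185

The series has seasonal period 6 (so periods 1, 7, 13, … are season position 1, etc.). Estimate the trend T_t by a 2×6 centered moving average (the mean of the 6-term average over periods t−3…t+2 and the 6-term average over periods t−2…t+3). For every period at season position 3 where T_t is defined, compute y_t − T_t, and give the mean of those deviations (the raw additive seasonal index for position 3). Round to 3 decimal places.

Season position 3 occurs at t = 9, 15 (where T_t is defined).
t=9: T_9 = 146.75000; y_9 − T_9 = 156 − 146.75000 = 9.25000
t=15: T_15 = 174.66667; y_15 − T_15 = 184 − 174.66667 = 9.33333
Mean deviation: (9.25000 + 9.33333) / 2 = 9.292

9.292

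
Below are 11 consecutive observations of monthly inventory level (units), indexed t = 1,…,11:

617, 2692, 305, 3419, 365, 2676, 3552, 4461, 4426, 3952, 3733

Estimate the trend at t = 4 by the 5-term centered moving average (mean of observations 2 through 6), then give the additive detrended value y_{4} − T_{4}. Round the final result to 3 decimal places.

1527.600

Trend T_4 = (2692 + 305 + 3419 + 365 + 2676) / 5 = 9457/5 = 1891.40000
Detrended value: 3419 − 1891.40000 = 1527.600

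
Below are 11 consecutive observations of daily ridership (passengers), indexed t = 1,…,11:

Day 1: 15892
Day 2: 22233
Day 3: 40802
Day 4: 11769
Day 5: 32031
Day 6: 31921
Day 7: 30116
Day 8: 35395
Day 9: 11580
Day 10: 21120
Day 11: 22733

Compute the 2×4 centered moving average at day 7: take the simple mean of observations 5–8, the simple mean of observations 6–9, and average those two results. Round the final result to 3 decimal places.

Sum over 5–8: 32031 + 31921 + 30116 + 35395 = 129463
Sum over 6–9: 31921 + 30116 + 35395 + 11580 = 109012
CMA at t=7 = (129463 + 109012) / (2·4) = 238475 / 8 = 29809.375

29809.375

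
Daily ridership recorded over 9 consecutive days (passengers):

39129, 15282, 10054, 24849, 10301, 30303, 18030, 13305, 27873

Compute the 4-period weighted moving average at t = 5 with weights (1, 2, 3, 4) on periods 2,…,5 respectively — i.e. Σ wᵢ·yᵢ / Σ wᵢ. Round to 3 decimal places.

Weighted sum: 1·15282 + 2·10054 + 3·24849 + 4·10301 = 15282 + 20108 + 74547 + 41204 = 151141
Weight total: 1 + 2 + 3 + 4 = 10
WMA = 151141 / 10 = 15114.100

15114.100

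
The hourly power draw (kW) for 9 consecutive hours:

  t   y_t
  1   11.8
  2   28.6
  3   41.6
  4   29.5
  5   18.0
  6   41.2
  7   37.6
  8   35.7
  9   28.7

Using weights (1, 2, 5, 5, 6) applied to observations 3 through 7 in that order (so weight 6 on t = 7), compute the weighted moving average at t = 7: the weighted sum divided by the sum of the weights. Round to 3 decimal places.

32.747

Weighted sum: 1·41.6 + 2·29.5 + 5·18.0 + 5·41.2 + 6·37.6 = 41.6 + 59.0 + 90.0 + 206.0 + 225.6 = 622.2
Weight total: 1 + 2 + 5 + 5 + 6 = 19
WMA = 622.2 / 19 = 32.747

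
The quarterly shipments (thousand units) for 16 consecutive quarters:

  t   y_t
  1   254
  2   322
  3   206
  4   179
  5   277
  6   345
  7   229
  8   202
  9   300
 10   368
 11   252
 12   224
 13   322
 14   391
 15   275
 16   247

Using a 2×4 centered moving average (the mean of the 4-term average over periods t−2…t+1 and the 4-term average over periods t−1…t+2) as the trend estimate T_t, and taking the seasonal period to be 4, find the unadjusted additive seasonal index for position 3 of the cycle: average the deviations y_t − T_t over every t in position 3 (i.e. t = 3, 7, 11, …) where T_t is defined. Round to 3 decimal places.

-37.000

Season position 3 occurs at t = 3, 7, 11 (where T_t is defined).
t=3: T_3 = 243.12500; y_3 − T_3 = 206 − 243.12500 = -37.12500
t=7: T_7 = 266.12500; y_7 − T_7 = 229 − 266.12500 = -37.12500
t=11: T_11 = 288.75000; y_11 − T_11 = 252 − 288.75000 = -36.75000
Mean deviation: (-37.12500 + -37.12500 + -36.75000) / 3 = -37.000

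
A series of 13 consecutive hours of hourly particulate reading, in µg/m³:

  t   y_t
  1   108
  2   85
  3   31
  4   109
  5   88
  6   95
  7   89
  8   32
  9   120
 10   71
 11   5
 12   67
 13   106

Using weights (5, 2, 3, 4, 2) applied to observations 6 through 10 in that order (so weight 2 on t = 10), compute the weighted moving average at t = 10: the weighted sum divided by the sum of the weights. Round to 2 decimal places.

Weighted sum: 5·95 + 2·89 + 3·32 + 4·120 + 2·71 = 475 + 178 + 96 + 480 + 142 = 1371
Weight total: 5 + 2 + 3 + 4 + 2 = 16
WMA = 1371 / 16 = 85.69

85.69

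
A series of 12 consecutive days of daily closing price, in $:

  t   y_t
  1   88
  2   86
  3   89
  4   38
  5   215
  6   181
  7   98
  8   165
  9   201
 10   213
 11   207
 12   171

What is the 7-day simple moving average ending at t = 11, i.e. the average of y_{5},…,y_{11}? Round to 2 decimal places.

Sum of periods 5–11: 215 + 181 + 98 + 165 + 201 + 213 + 207 = 1280
Divide by 7: 1280 / 7 = 182.86

182.86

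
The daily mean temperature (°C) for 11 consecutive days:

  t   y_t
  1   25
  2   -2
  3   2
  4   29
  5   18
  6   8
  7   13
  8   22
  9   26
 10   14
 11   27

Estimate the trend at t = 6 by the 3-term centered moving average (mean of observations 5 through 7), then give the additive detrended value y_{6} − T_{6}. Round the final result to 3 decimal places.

Trend T_6 = (18 + 8 + 13) / 3 = 39/3 = 13.00000
Detrended value: 8 − 13.00000 = -5.000

-5.000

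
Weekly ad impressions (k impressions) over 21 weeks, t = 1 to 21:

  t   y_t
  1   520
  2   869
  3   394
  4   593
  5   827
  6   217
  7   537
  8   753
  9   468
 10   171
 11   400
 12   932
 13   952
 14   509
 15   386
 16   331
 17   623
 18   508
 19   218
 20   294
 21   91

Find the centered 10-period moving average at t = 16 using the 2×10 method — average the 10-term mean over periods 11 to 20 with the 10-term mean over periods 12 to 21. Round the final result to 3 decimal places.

Sum over 11–20: 400 + 932 + 952 + 509 + 386 + 331 + 623 + 508 + 218 + 294 = 5153
Sum over 12–21: 932 + 952 + 509 + 386 + 331 + 623 + 508 + 218 + 294 + 91 = 4844
CMA at t=16 = (5153 + 4844) / (2·10) = 9997 / 20 = 499.850

499.850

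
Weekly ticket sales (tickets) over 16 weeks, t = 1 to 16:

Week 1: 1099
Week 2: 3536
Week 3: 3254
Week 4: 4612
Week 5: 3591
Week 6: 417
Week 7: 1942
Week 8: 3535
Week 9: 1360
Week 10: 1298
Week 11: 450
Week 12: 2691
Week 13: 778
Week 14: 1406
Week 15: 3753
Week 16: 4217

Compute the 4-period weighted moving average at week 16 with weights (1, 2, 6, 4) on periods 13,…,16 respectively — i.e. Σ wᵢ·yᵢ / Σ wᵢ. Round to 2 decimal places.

3305.85

Weighted sum: 1·778 + 2·1406 + 6·3753 + 4·4217 = 778 + 2812 + 22518 + 16868 = 42976
Weight total: 1 + 2 + 6 + 4 = 13
WMA = 42976 / 13 = 3305.85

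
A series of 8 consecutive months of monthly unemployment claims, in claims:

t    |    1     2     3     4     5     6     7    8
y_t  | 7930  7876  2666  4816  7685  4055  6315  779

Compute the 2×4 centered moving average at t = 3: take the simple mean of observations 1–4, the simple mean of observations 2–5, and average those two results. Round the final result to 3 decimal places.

Sum over 1–4: 7930 + 7876 + 2666 + 4816 = 23288
Sum over 2–5: 7876 + 2666 + 4816 + 7685 = 23043
CMA at t=3 = (23288 + 23043) / (2·4) = 46331 / 8 = 5791.375

5791.375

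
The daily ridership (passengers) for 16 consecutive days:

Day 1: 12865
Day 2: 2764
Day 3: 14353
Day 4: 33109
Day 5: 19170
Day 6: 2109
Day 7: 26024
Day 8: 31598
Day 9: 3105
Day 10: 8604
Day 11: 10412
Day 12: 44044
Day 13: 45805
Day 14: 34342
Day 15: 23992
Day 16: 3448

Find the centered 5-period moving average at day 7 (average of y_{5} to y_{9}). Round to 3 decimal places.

Sum of periods 5–9: 19170 + 2109 + 26024 + 31598 + 3105 = 82006
Divide by 5: 82006 / 5 = 16401.200

16401.200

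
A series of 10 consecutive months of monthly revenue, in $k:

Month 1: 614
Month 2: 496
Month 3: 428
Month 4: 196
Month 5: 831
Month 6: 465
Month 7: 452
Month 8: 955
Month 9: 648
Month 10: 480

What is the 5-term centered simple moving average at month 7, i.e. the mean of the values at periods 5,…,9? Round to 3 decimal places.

670.200

Sum of periods 5–9: 831 + 465 + 452 + 955 + 648 = 3351
Divide by 5: 3351 / 5 = 670.200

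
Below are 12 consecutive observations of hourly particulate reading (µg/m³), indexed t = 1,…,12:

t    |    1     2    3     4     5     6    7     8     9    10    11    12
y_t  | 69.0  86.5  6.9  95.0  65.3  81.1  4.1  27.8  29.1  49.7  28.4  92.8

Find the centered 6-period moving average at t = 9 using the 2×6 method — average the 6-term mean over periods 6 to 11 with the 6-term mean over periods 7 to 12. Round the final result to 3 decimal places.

Sum over 6–11: 81.1 + 4.1 + 27.8 + 29.1 + 49.7 + 28.4 = 220.2
Sum over 7–12: 4.1 + 27.8 + 29.1 + 49.7 + 28.4 + 92.8 = 231.9
CMA at t=9 = (220.2 + 231.9) / (2·6) = 452.1 / 12 = 37.675

37.675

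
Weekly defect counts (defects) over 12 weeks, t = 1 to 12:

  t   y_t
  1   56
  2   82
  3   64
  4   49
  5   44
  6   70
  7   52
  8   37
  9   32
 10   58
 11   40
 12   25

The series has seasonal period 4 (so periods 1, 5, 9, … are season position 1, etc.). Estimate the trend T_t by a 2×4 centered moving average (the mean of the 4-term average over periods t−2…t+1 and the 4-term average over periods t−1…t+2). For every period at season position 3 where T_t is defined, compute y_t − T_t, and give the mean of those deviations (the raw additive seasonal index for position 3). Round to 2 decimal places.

Season position 3 occurs at t = 3, 7 (where T_t is defined).
t=3: T_3 = 61.2500; y_3 − T_3 = 64 − 61.2500 = 2.7500
t=7: T_7 = 49.2500; y_7 − T_7 = 52 − 49.2500 = 2.7500
Mean deviation: (2.7500 + 2.7500) / 2 = 2.75

2.75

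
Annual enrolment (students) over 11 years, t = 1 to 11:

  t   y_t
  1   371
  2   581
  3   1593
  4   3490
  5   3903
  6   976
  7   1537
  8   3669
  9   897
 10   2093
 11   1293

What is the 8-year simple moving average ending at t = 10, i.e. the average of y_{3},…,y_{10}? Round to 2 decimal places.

2269.75

Sum of periods 3–10: 1593 + 3490 + 3903 + 976 + 1537 + 3669 + 897 + 2093 = 18158
Divide by 8: 18158 / 8 = 2269.75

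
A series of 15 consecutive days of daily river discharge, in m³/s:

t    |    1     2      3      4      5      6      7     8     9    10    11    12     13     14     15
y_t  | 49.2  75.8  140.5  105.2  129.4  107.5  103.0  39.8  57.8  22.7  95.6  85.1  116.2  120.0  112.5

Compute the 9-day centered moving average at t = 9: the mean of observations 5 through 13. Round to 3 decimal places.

Sum of periods 5–13: 129.4 + 107.5 + 103.0 + 39.8 + 57.8 + 22.7 + 95.6 + 85.1 + 116.2 = 757.1
Divide by 9: 757.1 / 9 = 84.122

84.122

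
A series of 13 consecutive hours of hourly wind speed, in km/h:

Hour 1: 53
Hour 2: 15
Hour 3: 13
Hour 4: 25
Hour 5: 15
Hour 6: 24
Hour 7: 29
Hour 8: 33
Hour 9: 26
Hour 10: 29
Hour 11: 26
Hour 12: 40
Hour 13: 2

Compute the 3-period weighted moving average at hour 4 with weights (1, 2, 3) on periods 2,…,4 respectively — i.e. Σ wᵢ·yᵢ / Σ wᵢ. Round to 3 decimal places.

Weighted sum: 1·15 + 2·13 + 3·25 = 15 + 26 + 75 = 116
Weight total: 1 + 2 + 3 = 6
WMA = 116 / 6 = 19.333

19.333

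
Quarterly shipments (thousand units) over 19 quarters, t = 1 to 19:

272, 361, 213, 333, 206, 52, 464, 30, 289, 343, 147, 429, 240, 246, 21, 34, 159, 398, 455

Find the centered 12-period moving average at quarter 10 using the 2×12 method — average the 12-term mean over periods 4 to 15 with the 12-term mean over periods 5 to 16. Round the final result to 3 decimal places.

Sum over 4–15: 333 + 206 + 52 + 464 + 30 + 289 + 343 + 147 + 429 + 240 + 246 + 21 = 2800
Sum over 5–16: 206 + 52 + 464 + 30 + 289 + 343 + 147 + 429 + 240 + 246 + 21 + 34 = 2501
CMA at t=10 = (2800 + 2501) / (2·12) = 5301 / 24 = 220.875

220.875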